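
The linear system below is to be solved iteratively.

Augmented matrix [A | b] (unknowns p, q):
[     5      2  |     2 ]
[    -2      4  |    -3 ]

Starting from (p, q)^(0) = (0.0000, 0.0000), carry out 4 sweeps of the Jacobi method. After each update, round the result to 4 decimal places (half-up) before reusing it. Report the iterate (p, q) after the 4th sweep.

Iteration 1:
  p = (2 - (2)·0.0000) / (5) = 0.4000
  q = (-3 - (-2)·0.0000) / (4) = -0.7500
Iteration 2:
  p = (2 - (2)·-0.7500) / (5) = 0.7000
  q = (-3 - (-2)·0.4000) / (4) = -0.5500
Iteration 3:
  p = (2 - (2)·-0.5500) / (5) = 0.6200
  q = (-3 - (-2)·0.7000) / (4) = -0.4000
Iteration 4:
  p = (2 - (2)·-0.4000) / (5) = 0.5600
  q = (-3 - (-2)·0.6200) / (4) = -0.4400

(0.5600, -0.4400)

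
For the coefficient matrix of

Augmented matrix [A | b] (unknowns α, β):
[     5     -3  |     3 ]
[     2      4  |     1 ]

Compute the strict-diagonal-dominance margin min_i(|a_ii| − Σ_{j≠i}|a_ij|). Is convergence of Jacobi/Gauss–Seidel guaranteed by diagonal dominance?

row 1: |5| − (3) = 2
row 2: |4| − (2) = 2
minimum over rows = 2 → strictly diagonally dominant (convergence guaranteed)

2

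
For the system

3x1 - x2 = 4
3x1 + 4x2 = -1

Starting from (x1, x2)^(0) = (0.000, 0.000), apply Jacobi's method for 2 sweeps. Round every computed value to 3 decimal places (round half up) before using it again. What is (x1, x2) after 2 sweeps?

Iteration 1:
  x1 = (4 - (-1)·0.000) / (3) = 1.333
  x2 = (-1 - (3)·0.000) / (4) = -0.250
Iteration 2:
  x1 = (4 - (-1)·-0.250) / (3) = 1.250
  x2 = (-1 - (3)·1.333) / (4) = -1.250

(1.250, -1.250)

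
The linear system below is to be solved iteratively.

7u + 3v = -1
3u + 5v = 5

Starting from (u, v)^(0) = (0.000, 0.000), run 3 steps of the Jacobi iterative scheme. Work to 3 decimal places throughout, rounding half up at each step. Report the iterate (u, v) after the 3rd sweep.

(-0.608, 1.343)

Iteration 1:
  u = (-1 - (3)·0.000) / (7) = -0.143
  v = (5 - (3)·0.000) / (5) = 1.000
Iteration 2:
  u = (-1 - (3)·1.000) / (7) = -0.571
  v = (5 - (3)·-0.143) / (5) = 1.086
Iteration 3:
  u = (-1 - (3)·1.086) / (7) = -0.608
  v = (5 - (3)·-0.571) / (5) = 1.343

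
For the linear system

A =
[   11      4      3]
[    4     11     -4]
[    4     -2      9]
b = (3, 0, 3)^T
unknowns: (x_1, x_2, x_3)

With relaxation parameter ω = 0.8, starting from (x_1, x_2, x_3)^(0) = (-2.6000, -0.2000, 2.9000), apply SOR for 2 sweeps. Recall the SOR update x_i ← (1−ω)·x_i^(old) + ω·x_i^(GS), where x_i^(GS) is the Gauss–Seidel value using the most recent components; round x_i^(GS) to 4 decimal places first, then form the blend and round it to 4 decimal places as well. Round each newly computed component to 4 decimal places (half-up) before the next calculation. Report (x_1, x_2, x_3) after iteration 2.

(-0.5588, 0.7660, 0.8708)

Iteration 1:
  x_1: GS value = (3 - (4)·-0.2000 - (3)·2.9000) / (11) = -0.4455;  x_1 ← (1−ω)·-2.6000 + ω·-0.4455 = -0.8764
  x_2: GS value = (0 - (4)·-0.8764 - (-4)·2.9000) / (11) = 1.3732;  x_2 ← (1−ω)·-0.2000 + ω·1.3732 = 1.0586
  x_3: GS value = (3 - (4)·-0.8764 - (-2)·1.0586) / (9) = 0.9581;  x_3 ← (1−ω)·2.9000 + ω·0.9581 = 1.3465
Iteration 2:
  x_1: GS value = (3 - (4)·1.0586 - (3)·1.3465) / (11) = -0.4794;  x_1 ← (1−ω)·-0.8764 + ω·-0.4794 = -0.5588
  x_2: GS value = (0 - (4)·-0.5588 - (-4)·1.3465) / (11) = 0.6928;  x_2 ← (1−ω)·1.0586 + ω·0.6928 = 0.7660
  x_3: GS value = (3 - (4)·-0.5588 - (-2)·0.7660) / (9) = 0.7519;  x_3 ← (1−ω)·1.3465 + ω·0.7519 = 0.8708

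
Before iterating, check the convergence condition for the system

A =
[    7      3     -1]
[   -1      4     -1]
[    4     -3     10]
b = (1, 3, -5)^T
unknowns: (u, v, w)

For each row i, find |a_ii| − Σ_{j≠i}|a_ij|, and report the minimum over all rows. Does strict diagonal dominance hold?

row 1: |7| − (3+1) = 3
row 2: |4| − (1+1) = 2
row 3: |10| − (4+3) = 3
minimum over rows = 2 → strictly diagonally dominant (convergence guaranteed)

2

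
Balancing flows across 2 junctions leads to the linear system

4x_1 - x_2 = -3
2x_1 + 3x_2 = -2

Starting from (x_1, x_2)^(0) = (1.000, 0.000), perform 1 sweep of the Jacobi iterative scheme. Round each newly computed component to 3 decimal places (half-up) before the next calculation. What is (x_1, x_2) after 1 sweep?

(-0.750, -1.333)

Iteration 1:
  x_1 = (-3 - (-1)·0.000) / (4) = -0.750
  x_2 = (-2 - (2)·1.000) / (3) = -1.333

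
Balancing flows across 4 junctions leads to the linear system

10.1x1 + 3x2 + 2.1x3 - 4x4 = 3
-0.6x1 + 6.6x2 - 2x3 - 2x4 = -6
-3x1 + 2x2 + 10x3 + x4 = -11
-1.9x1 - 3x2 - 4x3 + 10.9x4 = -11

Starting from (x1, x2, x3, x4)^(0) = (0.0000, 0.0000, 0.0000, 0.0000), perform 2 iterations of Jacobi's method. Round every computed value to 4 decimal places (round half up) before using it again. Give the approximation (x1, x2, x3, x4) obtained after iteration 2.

(0.3961, -1.5212, -0.7282, -1.6113)

Iteration 1:
  x1 = (3 - (3)·0.0000 - (2.1)·0.0000 - (-4)·0.0000) / (10.1) = 0.2970
  x2 = (-6 - (-0.6)·0.0000 - (-2)·0.0000 - (-2)·0.0000) / (6.6) = -0.9091
  x3 = (-11 - (-3)·0.0000 - (2)·0.0000 - (1)·0.0000) / (10) = -1.1000
  x4 = (-11 - (-1.9)·0.0000 - (-3)·0.0000 - (-4)·0.0000) / (10.9) = -1.0092
Iteration 2:
  x1 = (3 - (3)·-0.9091 - (2.1)·-1.1000 - (-4)·-1.0092) / (10.1) = 0.3961
  x2 = (-6 - (-0.6)·0.2970 - (-2)·-1.1000 - (-2)·-1.0092) / (6.6) = -1.5212
  x3 = (-11 - (-3)·0.2970 - (2)·-0.9091 - (1)·-1.0092) / (10) = -0.7282
  x4 = (-11 - (-1.9)·0.2970 - (-3)·-0.9091 - (-4)·-1.1000) / (10.9) = -1.6113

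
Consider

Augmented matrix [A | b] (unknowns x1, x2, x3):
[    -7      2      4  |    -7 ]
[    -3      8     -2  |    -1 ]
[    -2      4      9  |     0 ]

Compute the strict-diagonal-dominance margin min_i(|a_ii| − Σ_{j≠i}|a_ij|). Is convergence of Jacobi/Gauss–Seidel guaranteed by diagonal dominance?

1

row 1: |-7| − (2+4) = 1
row 2: |8| − (3+2) = 3
row 3: |9| − (2+4) = 3
minimum over rows = 1 → strictly diagonally dominant (convergence guaranteed)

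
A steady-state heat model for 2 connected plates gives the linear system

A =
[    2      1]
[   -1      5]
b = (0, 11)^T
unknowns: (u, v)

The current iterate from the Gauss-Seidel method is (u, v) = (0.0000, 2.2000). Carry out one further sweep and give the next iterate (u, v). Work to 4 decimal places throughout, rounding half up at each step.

(-1.1000, 1.9800)

One sweep:
  u = (0 - (1)·2.2000) / (2) = -1.1000
  v = (11 - (-1)·-1.1000) / (5) = 1.9800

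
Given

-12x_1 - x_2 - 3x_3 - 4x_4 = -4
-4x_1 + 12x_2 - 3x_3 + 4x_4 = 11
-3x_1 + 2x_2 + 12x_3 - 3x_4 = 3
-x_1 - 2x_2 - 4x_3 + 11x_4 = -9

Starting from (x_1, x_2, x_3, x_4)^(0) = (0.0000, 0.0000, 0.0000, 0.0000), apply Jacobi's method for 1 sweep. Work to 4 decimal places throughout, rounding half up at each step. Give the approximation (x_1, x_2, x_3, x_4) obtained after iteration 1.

(0.3333, 0.9167, 0.2500, -0.8182)

Iteration 1:
  x_1 = (-4 - (-1)·0.0000 - (-3)·0.0000 - (-4)·0.0000) / (-12) = 0.3333
  x_2 = (11 - (-4)·0.0000 - (-3)·0.0000 - (4)·0.0000) / (12) = 0.9167
  x_3 = (3 - (-3)·0.0000 - (2)·0.0000 - (-3)·0.0000) / (12) = 0.2500
  x_4 = (-9 - (-1)·0.0000 - (-2)·0.0000 - (-4)·0.0000) / (11) = -0.8182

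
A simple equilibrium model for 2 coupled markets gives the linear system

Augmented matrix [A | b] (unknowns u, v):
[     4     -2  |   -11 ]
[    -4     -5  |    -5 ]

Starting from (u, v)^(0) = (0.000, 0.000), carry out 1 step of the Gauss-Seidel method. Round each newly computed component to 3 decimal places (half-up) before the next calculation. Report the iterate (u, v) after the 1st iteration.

Iteration 1:
  u = (-11 - (-2)·0.000) / (4) = -2.750
  v = (-5 - (-4)·-2.750) / (-5) = 3.200

(-2.750, 3.200)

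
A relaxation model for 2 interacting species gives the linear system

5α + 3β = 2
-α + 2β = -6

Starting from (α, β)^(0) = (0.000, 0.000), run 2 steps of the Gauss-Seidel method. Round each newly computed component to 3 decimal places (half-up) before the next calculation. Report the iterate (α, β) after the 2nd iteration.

Iteration 1:
  α = (2 - (3)·0.000) / (5) = 0.400
  β = (-6 - (-1)·0.400) / (2) = -2.800
Iteration 2:
  α = (2 - (3)·-2.800) / (5) = 2.080
  β = (-6 - (-1)·2.080) / (2) = -1.960

(2.080, -1.960)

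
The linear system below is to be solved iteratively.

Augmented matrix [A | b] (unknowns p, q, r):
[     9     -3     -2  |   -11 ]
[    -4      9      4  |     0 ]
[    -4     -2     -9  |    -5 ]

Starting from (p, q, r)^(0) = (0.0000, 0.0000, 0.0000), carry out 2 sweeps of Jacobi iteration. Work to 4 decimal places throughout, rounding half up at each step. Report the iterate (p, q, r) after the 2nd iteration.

(-1.0988, -0.7901, 1.0988)

Iteration 1:
  p = (-11 - (-3)·0.0000 - (-2)·0.0000) / (9) = -1.2222
  q = (0 - (-4)·0.0000 - (4)·0.0000) / (9) = 0.0000
  r = (-5 - (-4)·0.0000 - (-2)·0.0000) / (-9) = 0.5556
Iteration 2:
  p = (-11 - (-3)·0.0000 - (-2)·0.5556) / (9) = -1.0988
  q = (0 - (-4)·-1.2222 - (4)·0.5556) / (9) = -0.7901
  r = (-5 - (-4)·-1.2222 - (-2)·0.0000) / (-9) = 1.0988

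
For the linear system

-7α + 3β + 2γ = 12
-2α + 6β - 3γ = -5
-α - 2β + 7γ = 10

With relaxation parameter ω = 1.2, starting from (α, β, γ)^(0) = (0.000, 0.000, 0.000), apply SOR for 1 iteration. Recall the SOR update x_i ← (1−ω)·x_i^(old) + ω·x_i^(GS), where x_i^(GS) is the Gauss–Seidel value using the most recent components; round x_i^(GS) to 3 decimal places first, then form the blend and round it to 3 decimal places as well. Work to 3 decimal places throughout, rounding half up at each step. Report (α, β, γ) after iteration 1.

(-2.057, -1.823, 0.737)

Iteration 1:
  α: GS value = (12 - (3)·0.000 - (2)·0.000) / (-7) = -1.714;  α ← (1−ω)·0.000 + ω·-1.714 = -2.057
  β: GS value = (-5 - (-2)·-2.057 - (-3)·0.000) / (6) = -1.519;  β ← (1−ω)·0.000 + ω·-1.519 = -1.823
  γ: GS value = (10 - (-1)·-2.057 - (-2)·-1.823) / (7) = 0.614;  γ ← (1−ω)·0.000 + ω·0.614 = 0.737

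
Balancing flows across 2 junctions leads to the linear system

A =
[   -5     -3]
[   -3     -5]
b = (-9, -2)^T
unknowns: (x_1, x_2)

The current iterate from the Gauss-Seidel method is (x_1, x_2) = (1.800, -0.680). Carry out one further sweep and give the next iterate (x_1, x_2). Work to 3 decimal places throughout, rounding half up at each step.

One sweep:
  x_1 = (-9 - (-3)·-0.680) / (-5) = 2.208
  x_2 = (-2 - (-3)·2.208) / (-5) = -0.925

(2.208, -0.925)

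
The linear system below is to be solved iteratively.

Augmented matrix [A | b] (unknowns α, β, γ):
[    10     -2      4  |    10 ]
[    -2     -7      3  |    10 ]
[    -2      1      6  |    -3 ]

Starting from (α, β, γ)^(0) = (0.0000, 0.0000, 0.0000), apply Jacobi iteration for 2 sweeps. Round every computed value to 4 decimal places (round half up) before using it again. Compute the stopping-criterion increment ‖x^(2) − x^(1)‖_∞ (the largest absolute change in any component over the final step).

0.5714

Iteration 1:
  α = (10 - (-2)·0.0000 - (4)·0.0000) / (10) = 1.0000
  β = (10 - (-2)·0.0000 - (3)·0.0000) / (-7) = -1.4286
  γ = (-3 - (-2)·0.0000 - (1)·0.0000) / (6) = -0.5000
Iteration 2:
  α = (10 - (-2)·-1.4286 - (4)·-0.5000) / (10) = 0.9143
  β = (10 - (-2)·1.0000 - (3)·-0.5000) / (-7) = -1.9286
  γ = (-3 - (-2)·1.0000 - (1)·-1.4286) / (6) = 0.0714
Change: (-0.0857, -0.5000, 0.5714) → max |·| = 0.5714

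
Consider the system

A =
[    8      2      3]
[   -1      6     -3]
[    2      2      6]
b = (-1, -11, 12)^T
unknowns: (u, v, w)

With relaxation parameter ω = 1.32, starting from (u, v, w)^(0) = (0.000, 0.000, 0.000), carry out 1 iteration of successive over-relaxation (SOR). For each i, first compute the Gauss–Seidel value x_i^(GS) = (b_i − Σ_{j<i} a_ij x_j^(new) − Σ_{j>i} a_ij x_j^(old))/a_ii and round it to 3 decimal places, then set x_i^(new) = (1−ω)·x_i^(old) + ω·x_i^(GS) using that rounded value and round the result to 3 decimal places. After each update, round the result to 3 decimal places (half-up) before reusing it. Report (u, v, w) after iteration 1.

(-0.165, -2.457, 3.794)

Iteration 1:
  u: GS value = (-1 - (2)·0.000 - (3)·0.000) / (8) = -0.125;  u ← (1−ω)·0.000 + ω·-0.125 = -0.165
  v: GS value = (-11 - (-1)·-0.165 - (-3)·0.000) / (6) = -1.861;  v ← (1−ω)·0.000 + ω·-1.861 = -2.457
  w: GS value = (12 - (2)·-0.165 - (2)·-2.457) / (6) = 2.874;  w ← (1−ω)·0.000 + ω·2.874 = 3.794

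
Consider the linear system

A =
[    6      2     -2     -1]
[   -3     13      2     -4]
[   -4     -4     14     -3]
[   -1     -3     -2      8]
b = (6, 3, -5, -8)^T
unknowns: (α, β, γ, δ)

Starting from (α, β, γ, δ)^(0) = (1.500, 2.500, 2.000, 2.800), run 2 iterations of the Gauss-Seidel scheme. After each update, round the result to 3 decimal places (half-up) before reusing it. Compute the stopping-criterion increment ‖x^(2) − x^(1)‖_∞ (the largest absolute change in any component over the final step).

0.995

Iteration 1:
  α = (6 - (2)·2.500 - (-2)·2.000 - (-1)·2.800) / (6) = 1.300
  β = (3 - (-3)·1.300 - (2)·2.000 - (-4)·2.800) / (13) = 1.085
  γ = (-5 - (-4)·1.300 - (-4)·1.085 - (-3)·2.800) / (14) = 0.924
  δ = (-8 - (-1)·1.300 - (-3)·1.085 - (-2)·0.924) / (8) = -0.200
Iteration 2:
  α = (6 - (2)·1.085 - (-2)·0.924 - (-1)·-0.200) / (6) = 0.913
  β = (3 - (-3)·0.913 - (2)·0.924 - (-4)·-0.200) / (13) = 0.238
  γ = (-5 - (-4)·0.913 - (-4)·0.238 - (-3)·-0.200) / (14) = -0.071
  δ = (-8 - (-1)·0.913 - (-3)·0.238 - (-2)·-0.071) / (8) = -0.814
Change: (-0.387, -0.847, -0.995, -0.614) → max |·| = 0.995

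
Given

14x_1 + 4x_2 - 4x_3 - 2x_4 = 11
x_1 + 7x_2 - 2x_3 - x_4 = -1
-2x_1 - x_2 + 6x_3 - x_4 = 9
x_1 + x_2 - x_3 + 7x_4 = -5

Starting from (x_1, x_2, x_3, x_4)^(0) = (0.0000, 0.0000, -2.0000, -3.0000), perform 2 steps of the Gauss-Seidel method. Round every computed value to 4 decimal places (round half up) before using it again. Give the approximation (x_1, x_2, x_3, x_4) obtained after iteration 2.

(1.2560, -0.1697, 1.8206, -0.6094)

Iteration 1:
  x_1 = (11 - (4)·0.0000 - (-4)·-2.0000 - (-2)·-3.0000) / (14) = -0.2143
  x_2 = (-1 - (1)·-0.2143 - (-2)·-2.0000 - (-1)·-3.0000) / (7) = -1.1122
  x_3 = (9 - (-2)·-0.2143 - (-1)·-1.1122 - (-1)·-3.0000) / (6) = 0.7432
  x_4 = (-5 - (1)·-0.2143 - (1)·-1.1122 - (-1)·0.7432) / (7) = -0.4186
Iteration 2:
  x_1 = (11 - (4)·-1.1122 - (-4)·0.7432 - (-2)·-0.4186) / (14) = 1.2560
  x_2 = (-1 - (1)·1.2560 - (-2)·0.7432 - (-1)·-0.4186) / (7) = -0.1697
  x_3 = (9 - (-2)·1.2560 - (-1)·-0.1697 - (-1)·-0.4186) / (6) = 1.8206
  x_4 = (-5 - (1)·1.2560 - (1)·-0.1697 - (-1)·1.8206) / (7) = -0.6094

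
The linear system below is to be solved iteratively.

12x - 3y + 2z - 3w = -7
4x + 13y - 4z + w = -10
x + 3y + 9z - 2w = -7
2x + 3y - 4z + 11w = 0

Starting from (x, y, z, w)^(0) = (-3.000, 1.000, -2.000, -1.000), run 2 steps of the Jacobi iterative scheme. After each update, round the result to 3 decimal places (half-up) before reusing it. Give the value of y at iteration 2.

Iteration 1:
  x = (-7 - (-3)·1.000 - (2)·-2.000 - (-3)·-1.000) / (12) = -0.250
  y = (-10 - (4)·-3.000 - (-4)·-2.000 - (1)·-1.000) / (13) = -0.385
  z = (-7 - (1)·-3.000 - (3)·1.000 - (-2)·-1.000) / (9) = -1.000
  w = (0 - (2)·-3.000 - (3)·1.000 - (-4)·-2.000) / (11) = -0.455
Iteration 2:
  x = (-7 - (-3)·-0.385 - (2)·-1.000 - (-3)·-0.455) / (12) = -0.627
  y = (-10 - (4)·-0.250 - (-4)·-1.000 - (1)·-0.455) / (13) = -0.965
  z = (-7 - (1)·-0.250 - (3)·-0.385 - (-2)·-0.455) / (9) = -0.723
  w = (0 - (2)·-0.250 - (3)·-0.385 - (-4)·-1.000) / (11) = -0.213

-0.965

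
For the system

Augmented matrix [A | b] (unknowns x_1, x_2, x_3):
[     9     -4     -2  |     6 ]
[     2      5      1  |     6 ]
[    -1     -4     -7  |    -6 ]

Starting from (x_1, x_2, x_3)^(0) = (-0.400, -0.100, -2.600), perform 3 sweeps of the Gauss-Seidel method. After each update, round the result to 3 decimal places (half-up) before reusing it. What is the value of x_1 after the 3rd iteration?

1.024

Iteration 1:
  x_1 = (6 - (-4)·-0.100 - (-2)·-2.600) / (9) = 0.044
  x_2 = (6 - (2)·0.044 - (1)·-2.600) / (5) = 1.702
  x_3 = (-6 - (-1)·0.044 - (-4)·1.702) / (-7) = -0.122
Iteration 2:
  x_1 = (6 - (-4)·1.702 - (-2)·-0.122) / (9) = 1.396
  x_2 = (6 - (2)·1.396 - (1)·-0.122) / (5) = 0.666
  x_3 = (-6 - (-1)·1.396 - (-4)·0.666) / (-7) = 0.277
Iteration 3:
  x_1 = (6 - (-4)·0.666 - (-2)·0.277) / (9) = 1.024
  x_2 = (6 - (2)·1.024 - (1)·0.277) / (5) = 0.735
  x_3 = (-6 - (-1)·1.024 - (-4)·0.735) / (-7) = 0.291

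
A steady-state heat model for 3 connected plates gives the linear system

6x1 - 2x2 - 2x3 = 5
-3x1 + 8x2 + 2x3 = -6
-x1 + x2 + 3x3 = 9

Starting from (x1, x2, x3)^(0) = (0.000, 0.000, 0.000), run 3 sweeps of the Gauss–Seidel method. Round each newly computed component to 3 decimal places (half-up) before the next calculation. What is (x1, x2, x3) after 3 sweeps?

Iteration 1:
  x1 = (5 - (-2)·0.000 - (-2)·0.000) / (6) = 0.833
  x2 = (-6 - (-3)·0.833 - (2)·0.000) / (8) = -0.438
  x3 = (9 - (-1)·0.833 - (1)·-0.438) / (3) = 3.424
Iteration 2:
  x1 = (5 - (-2)·-0.438 - (-2)·3.424) / (6) = 1.829
  x2 = (-6 - (-3)·1.829 - (2)·3.424) / (8) = -0.920
  x3 = (9 - (-1)·1.829 - (1)·-0.920) / (3) = 3.916
Iteration 3:
  x1 = (5 - (-2)·-0.920 - (-2)·3.916) / (6) = 1.832
  x2 = (-6 - (-3)·1.832 - (2)·3.916) / (8) = -1.042
  x3 = (9 - (-1)·1.832 - (1)·-1.042) / (3) = 3.958

(1.832, -1.042, 3.958)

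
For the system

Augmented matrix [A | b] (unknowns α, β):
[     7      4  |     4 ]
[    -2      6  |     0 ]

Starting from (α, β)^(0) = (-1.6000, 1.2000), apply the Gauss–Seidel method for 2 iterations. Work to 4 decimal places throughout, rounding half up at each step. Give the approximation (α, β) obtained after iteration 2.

(0.5932, 0.1977)

Iteration 1:
  α = (4 - (4)·1.2000) / (7) = -0.1143
  β = (0 - (-2)·-0.1143) / (6) = -0.0381
Iteration 2:
  α = (4 - (4)·-0.0381) / (7) = 0.5932
  β = (0 - (-2)·0.5932) / (6) = 0.1977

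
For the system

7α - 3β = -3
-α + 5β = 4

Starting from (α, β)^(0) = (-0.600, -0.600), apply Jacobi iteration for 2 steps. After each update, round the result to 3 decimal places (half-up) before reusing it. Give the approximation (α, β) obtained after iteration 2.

(-0.137, 0.663)

Iteration 1:
  α = (-3 - (-3)·-0.600) / (7) = -0.686
  β = (4 - (-1)·-0.600) / (5) = 0.680
Iteration 2:
  α = (-3 - (-3)·0.680) / (7) = -0.137
  β = (4 - (-1)·-0.686) / (5) = 0.663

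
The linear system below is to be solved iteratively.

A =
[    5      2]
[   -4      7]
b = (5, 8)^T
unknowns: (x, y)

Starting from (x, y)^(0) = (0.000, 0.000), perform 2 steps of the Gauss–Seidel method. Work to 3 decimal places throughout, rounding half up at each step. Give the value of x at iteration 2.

Iteration 1:
  x = (5 - (2)·0.000) / (5) = 1.000
  y = (8 - (-4)·1.000) / (7) = 1.714
Iteration 2:
  x = (5 - (2)·1.714) / (5) = 0.314
  y = (8 - (-4)·0.314) / (7) = 1.322

0.314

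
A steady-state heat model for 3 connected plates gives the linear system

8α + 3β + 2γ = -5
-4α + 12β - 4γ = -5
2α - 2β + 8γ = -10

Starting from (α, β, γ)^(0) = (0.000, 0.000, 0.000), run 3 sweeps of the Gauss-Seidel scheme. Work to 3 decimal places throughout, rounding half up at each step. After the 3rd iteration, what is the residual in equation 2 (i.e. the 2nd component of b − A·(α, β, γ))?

-0.156

Iteration 1:
  α = (-5 - (3)·0.000 - (2)·0.000) / (8) = -0.625
  β = (-5 - (-4)·-0.625 - (-4)·0.000) / (12) = -0.625
  γ = (-10 - (2)·-0.625 - (-2)·-0.625) / (8) = -1.250
Iteration 2:
  α = (-5 - (3)·-0.625 - (2)·-1.250) / (8) = -0.078
  β = (-5 - (-4)·-0.078 - (-4)·-1.250) / (12) = -0.859
  γ = (-10 - (2)·-0.078 - (-2)·-0.859) / (8) = -1.445
Iteration 3:
  α = (-5 - (3)·-0.859 - (2)·-1.445) / (8) = 0.058
  β = (-5 - (-4)·0.058 - (-4)·-1.445) / (12) = -0.879
  γ = (-10 - (2)·0.058 - (-2)·-0.879) / (8) = -1.484
Residual b − A·x = (0.141, -0.156, -0.002)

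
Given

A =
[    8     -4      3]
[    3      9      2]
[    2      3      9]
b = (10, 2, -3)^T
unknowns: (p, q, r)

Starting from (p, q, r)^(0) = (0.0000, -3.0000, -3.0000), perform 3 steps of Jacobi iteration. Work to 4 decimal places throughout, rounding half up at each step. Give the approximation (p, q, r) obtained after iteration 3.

Iteration 1:
  p = (10 - (-4)·-3.0000 - (3)·-3.0000) / (8) = 0.8750
  q = (2 - (3)·0.0000 - (2)·-3.0000) / (9) = 0.8889
  r = (-3 - (2)·0.0000 - (3)·-3.0000) / (9) = 0.6667
Iteration 2:
  p = (10 - (-4)·0.8889 - (3)·0.6667) / (8) = 1.4444
  q = (2 - (3)·0.8750 - (2)·0.6667) / (9) = -0.2176
  r = (-3 - (2)·0.8750 - (3)·0.8889) / (9) = -0.8241
Iteration 3:
  p = (10 - (-4)·-0.2176 - (3)·-0.8241) / (8) = 1.4502
  q = (2 - (3)·1.4444 - (2)·-0.8241) / (9) = -0.0761
  r = (-3 - (2)·1.4444 - (3)·-0.2176) / (9) = -0.5818

(1.4502, -0.0761, -0.5818)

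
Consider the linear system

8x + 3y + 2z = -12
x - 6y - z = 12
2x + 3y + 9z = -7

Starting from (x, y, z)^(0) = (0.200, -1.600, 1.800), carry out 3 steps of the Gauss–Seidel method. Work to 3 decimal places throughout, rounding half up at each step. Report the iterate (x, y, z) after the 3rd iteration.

(-0.709, -2.133, 0.091)

Iteration 1:
  x = (-12 - (3)·-1.600 - (2)·1.800) / (8) = -1.350
  y = (12 - (1)·-1.350 - (-1)·1.800) / (-6) = -2.525
  z = (-7 - (2)·-1.350 - (3)·-2.525) / (9) = 0.364
Iteration 2:
  x = (-12 - (3)·-2.525 - (2)·0.364) / (8) = -0.644
  y = (12 - (1)·-0.644 - (-1)·0.364) / (-6) = -2.168
  z = (-7 - (2)·-0.644 - (3)·-2.168) / (9) = 0.088
Iteration 3:
  x = (-12 - (3)·-2.168 - (2)·0.088) / (8) = -0.709
  y = (12 - (1)·-0.709 - (-1)·0.088) / (-6) = -2.133
  z = (-7 - (2)·-0.709 - (3)·-2.133) / (9) = 0.091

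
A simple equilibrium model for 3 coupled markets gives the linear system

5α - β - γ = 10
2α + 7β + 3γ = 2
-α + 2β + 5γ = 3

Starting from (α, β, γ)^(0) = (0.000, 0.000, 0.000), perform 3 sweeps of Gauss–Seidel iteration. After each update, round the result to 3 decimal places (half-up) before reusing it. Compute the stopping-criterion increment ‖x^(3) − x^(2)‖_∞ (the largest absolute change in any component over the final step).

Iteration 1:
  α = (10 - (-1)·0.000 - (-1)·0.000) / (5) = 2.000
  β = (2 - (2)·2.000 - (3)·0.000) / (7) = -0.286
  γ = (3 - (-1)·2.000 - (2)·-0.286) / (5) = 1.114
Iteration 2:
  α = (10 - (-1)·-0.286 - (-1)·1.114) / (5) = 2.166
  β = (2 - (2)·2.166 - (3)·1.114) / (7) = -0.811
  γ = (3 - (-1)·2.166 - (2)·-0.811) / (5) = 1.358
Iteration 3:
  α = (10 - (-1)·-0.811 - (-1)·1.358) / (5) = 2.109
  β = (2 - (2)·2.109 - (3)·1.358) / (7) = -0.899
  γ = (3 - (-1)·2.109 - (2)·-0.899) / (5) = 1.381
Change: (-0.057, -0.088, 0.023) → max |·| = 0.088

0.088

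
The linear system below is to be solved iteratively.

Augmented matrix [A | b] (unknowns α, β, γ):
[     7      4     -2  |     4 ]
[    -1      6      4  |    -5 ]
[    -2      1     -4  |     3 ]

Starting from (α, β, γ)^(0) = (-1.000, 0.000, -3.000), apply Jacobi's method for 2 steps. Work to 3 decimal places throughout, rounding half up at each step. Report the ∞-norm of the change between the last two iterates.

Iteration 1:
  α = (4 - (4)·0.000 - (-2)·-3.000) / (7) = -0.286
  β = (-5 - (-1)·-1.000 - (4)·-3.000) / (6) = 1.000
  γ = (3 - (-2)·-1.000 - (1)·0.000) / (-4) = -0.250
Iteration 2:
  α = (4 - (4)·1.000 - (-2)·-0.250) / (7) = -0.071
  β = (-5 - (-1)·-0.286 - (4)·-0.250) / (6) = -0.714
  γ = (3 - (-2)·-0.286 - (1)·1.000) / (-4) = -0.357
Change: (0.215, -1.714, -0.107) → max |·| = 1.714

1.714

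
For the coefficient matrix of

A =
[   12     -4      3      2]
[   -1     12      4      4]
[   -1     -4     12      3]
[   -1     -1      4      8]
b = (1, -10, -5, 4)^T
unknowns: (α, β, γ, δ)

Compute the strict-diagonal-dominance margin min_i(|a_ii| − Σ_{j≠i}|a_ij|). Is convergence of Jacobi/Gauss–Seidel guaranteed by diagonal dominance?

2

row 1: |12| − (4+3+2) = 3
row 2: |12| − (1+4+4) = 3
row 3: |12| − (1+4+3) = 4
row 4: |8| − (1+1+4) = 2
minimum over rows = 2 → strictly diagonally dominant (convergence guaranteed)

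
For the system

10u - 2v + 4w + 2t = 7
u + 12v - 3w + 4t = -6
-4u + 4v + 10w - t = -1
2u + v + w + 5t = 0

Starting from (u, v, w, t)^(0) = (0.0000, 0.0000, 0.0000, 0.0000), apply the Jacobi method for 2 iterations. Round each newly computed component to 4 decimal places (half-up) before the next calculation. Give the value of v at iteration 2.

-0.5833

Iteration 1:
  u = (7 - (-2)·0.0000 - (4)·0.0000 - (2)·0.0000) / (10) = 0.7000
  v = (-6 - (1)·0.0000 - (-3)·0.0000 - (4)·0.0000) / (12) = -0.5000
  w = (-1 - (-4)·0.0000 - (4)·0.0000 - (-1)·0.0000) / (10) = -0.1000
  t = (0 - (2)·0.0000 - (1)·0.0000 - (1)·0.0000) / (5) = 0.0000
Iteration 2:
  u = (7 - (-2)·-0.5000 - (4)·-0.1000 - (2)·0.0000) / (10) = 0.6400
  v = (-6 - (1)·0.7000 - (-3)·-0.1000 - (4)·0.0000) / (12) = -0.5833
  w = (-1 - (-4)·0.7000 - (4)·-0.5000 - (-1)·0.0000) / (10) = 0.3800
  t = (0 - (2)·0.7000 - (1)·-0.5000 - (1)·-0.1000) / (5) = -0.1600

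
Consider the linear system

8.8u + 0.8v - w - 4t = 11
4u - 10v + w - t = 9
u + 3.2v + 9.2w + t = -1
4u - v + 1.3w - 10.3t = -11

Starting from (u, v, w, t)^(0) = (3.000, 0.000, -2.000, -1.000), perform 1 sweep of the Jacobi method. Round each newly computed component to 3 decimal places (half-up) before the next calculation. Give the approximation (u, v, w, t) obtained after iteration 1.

Iteration 1:
  u = (11 - (0.8)·0.000 - (-1)·-2.000 - (-4)·-1.000) / (8.8) = 0.568
  v = (9 - (4)·3.000 - (1)·-2.000 - (-1)·-1.000) / (-10) = 0.200
  w = (-1 - (1)·3.000 - (3.2)·0.000 - (1)·-1.000) / (9.2) = -0.326
  t = (-11 - (4)·3.000 - (-1)·0.000 - (1.3)·-2.000) / (-10.3) = 1.981

(0.568, 0.200, -0.326, 1.981)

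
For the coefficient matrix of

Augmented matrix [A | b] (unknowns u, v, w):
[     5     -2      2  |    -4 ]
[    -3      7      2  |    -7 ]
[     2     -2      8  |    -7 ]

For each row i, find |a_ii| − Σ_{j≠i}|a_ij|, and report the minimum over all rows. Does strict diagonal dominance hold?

1

row 1: |5| − (2+2) = 1
row 2: |7| − (3+2) = 2
row 3: |8| − (2+2) = 4
minimum over rows = 1 → strictly diagonally dominant (convergence guaranteed)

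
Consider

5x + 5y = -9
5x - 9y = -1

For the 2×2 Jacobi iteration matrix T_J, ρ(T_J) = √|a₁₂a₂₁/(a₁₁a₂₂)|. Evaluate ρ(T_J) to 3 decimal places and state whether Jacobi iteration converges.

a₁₂a₂₁/(a₁₁a₂₂) = (5)·(5) / ((5)·(-9)) = -0.555556
ρ = √|-0.555556| = √0.555556 = 0.745
ρ < 1, so Jacobi converges

0.745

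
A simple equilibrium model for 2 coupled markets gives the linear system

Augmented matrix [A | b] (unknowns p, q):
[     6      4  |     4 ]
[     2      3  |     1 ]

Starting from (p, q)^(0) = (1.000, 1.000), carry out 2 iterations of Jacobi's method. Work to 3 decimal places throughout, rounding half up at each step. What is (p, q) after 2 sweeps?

Iteration 1:
  p = (4 - (4)·1.000) / (6) = 0.000
  q = (1 - (2)·1.000) / (3) = -0.333
Iteration 2:
  p = (4 - (4)·-0.333) / (6) = 0.889
  q = (1 - (2)·0.000) / (3) = 0.333

(0.889, 0.333)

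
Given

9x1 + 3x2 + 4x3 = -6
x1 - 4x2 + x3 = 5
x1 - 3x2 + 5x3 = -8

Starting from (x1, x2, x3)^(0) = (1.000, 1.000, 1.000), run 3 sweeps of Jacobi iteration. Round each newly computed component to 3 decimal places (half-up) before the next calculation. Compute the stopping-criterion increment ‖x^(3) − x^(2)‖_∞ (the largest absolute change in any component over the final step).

1.009

Iteration 1:
  x1 = (-6 - (3)·1.000 - (4)·1.000) / (9) = -1.444
  x2 = (5 - (1)·1.000 - (1)·1.000) / (-4) = -0.750
  x3 = (-8 - (1)·1.000 - (-3)·1.000) / (5) = -1.200
Iteration 2:
  x1 = (-6 - (3)·-0.750 - (4)·-1.200) / (9) = 0.117
  x2 = (5 - (1)·-1.444 - (1)·-1.200) / (-4) = -1.911
  x3 = (-8 - (1)·-1.444 - (-3)·-0.750) / (5) = -1.761
Iteration 3:
  x1 = (-6 - (3)·-1.911 - (4)·-1.761) / (9) = 0.753
  x2 = (5 - (1)·0.117 - (1)·-1.761) / (-4) = -1.661
  x3 = (-8 - (1)·0.117 - (-3)·-1.911) / (5) = -2.770
Change: (0.636, 0.250, -1.009) → max |·| = 1.009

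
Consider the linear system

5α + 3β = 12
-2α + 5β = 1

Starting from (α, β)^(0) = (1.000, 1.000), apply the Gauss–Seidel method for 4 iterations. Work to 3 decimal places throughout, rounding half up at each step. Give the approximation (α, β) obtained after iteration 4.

Iteration 1:
  α = (12 - (3)·1.000) / (5) = 1.800
  β = (1 - (-2)·1.800) / (5) = 0.920
Iteration 2:
  α = (12 - (3)·0.920) / (5) = 1.848
  β = (1 - (-2)·1.848) / (5) = 0.939
Iteration 3:
  α = (12 - (3)·0.939) / (5) = 1.837
  β = (1 - (-2)·1.837) / (5) = 0.935
Iteration 4:
  α = (12 - (3)·0.935) / (5) = 1.839
  β = (1 - (-2)·1.839) / (5) = 0.936

(1.839, 0.936)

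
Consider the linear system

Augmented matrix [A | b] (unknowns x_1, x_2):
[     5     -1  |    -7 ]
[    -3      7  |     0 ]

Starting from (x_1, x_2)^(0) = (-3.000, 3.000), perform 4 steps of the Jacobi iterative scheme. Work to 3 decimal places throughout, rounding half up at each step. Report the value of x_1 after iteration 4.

Iteration 1:
  x_1 = (-7 - (-1)·3.000) / (5) = -0.800
  x_2 = (0 - (-3)·-3.000) / (7) = -1.286
Iteration 2:
  x_1 = (-7 - (-1)·-1.286) / (5) = -1.657
  x_2 = (0 - (-3)·-0.800) / (7) = -0.343
Iteration 3:
  x_1 = (-7 - (-1)·-0.343) / (5) = -1.469
  x_2 = (0 - (-3)·-1.657) / (7) = -0.710
Iteration 4:
  x_1 = (-7 - (-1)·-0.710) / (5) = -1.542
  x_2 = (0 - (-3)·-1.469) / (7) = -0.630

-1.542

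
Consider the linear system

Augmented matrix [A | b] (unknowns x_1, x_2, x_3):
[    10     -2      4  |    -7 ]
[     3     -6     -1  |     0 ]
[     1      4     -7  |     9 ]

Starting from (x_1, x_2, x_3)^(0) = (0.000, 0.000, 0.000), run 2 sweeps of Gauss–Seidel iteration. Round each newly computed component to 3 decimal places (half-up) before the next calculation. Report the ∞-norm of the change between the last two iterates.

0.564

Iteration 1:
  x_1 = (-7 - (-2)·0.000 - (4)·0.000) / (10) = -0.700
  x_2 = (0 - (3)·-0.700 - (-1)·0.000) / (-6) = -0.350
  x_3 = (9 - (1)·-0.700 - (4)·-0.350) / (-7) = -1.586
Iteration 2:
  x_1 = (-7 - (-2)·-0.350 - (4)·-1.586) / (10) = -0.136
  x_2 = (0 - (3)·-0.136 - (-1)·-1.586) / (-6) = 0.196
  x_3 = (9 - (1)·-0.136 - (4)·0.196) / (-7) = -1.193
Change: (0.564, 0.546, 0.393) → max |·| = 0.564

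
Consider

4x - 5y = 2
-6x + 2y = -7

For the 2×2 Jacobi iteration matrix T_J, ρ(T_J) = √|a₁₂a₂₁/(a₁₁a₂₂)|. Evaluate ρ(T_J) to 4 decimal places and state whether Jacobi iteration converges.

a₁₂a₂₁/(a₁₁a₂₂) = (-5)·(-6) / ((4)·(2)) = 3.750000
ρ = √|3.750000| = √3.750000 = 1.9365
ρ > 1, so Jacobi diverges

1.9365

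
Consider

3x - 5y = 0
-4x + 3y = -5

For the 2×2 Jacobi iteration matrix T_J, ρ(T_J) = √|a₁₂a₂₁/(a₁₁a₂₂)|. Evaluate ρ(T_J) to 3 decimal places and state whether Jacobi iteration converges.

a₁₂a₂₁/(a₁₁a₂₂) = (-5)·(-4) / ((3)·(3)) = 2.222222
ρ = √|2.222222| = √2.222222 = 1.491
ρ > 1, so Jacobi diverges

1.491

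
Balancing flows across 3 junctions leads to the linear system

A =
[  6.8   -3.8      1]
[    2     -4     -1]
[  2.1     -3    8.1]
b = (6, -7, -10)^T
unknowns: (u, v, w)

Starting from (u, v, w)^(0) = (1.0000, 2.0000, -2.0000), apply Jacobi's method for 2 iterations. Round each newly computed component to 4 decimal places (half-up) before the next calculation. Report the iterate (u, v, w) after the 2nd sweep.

Iteration 1:
  u = (6 - (-3.8)·2.0000 - (1)·-2.0000) / (6.8) = 2.2941
  v = (-7 - (2)·1.0000 - (-1)·-2.0000) / (-4) = 2.7500
  w = (-10 - (2.1)·1.0000 - (-3)·2.0000) / (8.1) = -0.7531
Iteration 2:
  u = (6 - (-3.8)·2.7500 - (1)·-0.7531) / (6.8) = 2.5299
  v = (-7 - (2)·2.2941 - (-1)·-0.7531) / (-4) = 3.0853
  w = (-10 - (2.1)·2.2941 - (-3)·2.7500) / (8.1) = -0.8108

(2.5299, 3.0853, -0.8108)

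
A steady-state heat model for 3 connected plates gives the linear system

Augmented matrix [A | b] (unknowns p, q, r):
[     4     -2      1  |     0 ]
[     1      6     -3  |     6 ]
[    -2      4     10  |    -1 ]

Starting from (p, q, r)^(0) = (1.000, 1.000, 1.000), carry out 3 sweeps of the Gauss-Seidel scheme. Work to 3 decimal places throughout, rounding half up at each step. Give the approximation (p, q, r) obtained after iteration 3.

(0.302, 0.881, -0.392)

Iteration 1:
  p = (0 - (-2)·1.000 - (1)·1.000) / (4) = 0.250
  q = (6 - (1)·0.250 - (-3)·1.000) / (6) = 1.458
  r = (-1 - (-2)·0.250 - (4)·1.458) / (10) = -0.633
Iteration 2:
  p = (0 - (-2)·1.458 - (1)·-0.633) / (4) = 0.887
  q = (6 - (1)·0.887 - (-3)·-0.633) / (6) = 0.536
  r = (-1 - (-2)·0.887 - (4)·0.536) / (10) = -0.137
Iteration 3:
  p = (0 - (-2)·0.536 - (1)·-0.137) / (4) = 0.302
  q = (6 - (1)·0.302 - (-3)·-0.137) / (6) = 0.881
  r = (-1 - (-2)·0.302 - (4)·0.881) / (10) = -0.392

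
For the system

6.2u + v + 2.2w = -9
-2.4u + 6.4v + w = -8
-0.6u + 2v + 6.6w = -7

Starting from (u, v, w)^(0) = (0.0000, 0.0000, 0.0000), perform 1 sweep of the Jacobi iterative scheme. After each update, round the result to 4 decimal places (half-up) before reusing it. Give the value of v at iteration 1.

Iteration 1:
  u = (-9 - (1)·0.0000 - (2.2)·0.0000) / (6.2) = -1.4516
  v = (-8 - (-2.4)·0.0000 - (1)·0.0000) / (6.4) = -1.2500
  w = (-7 - (-0.6)·0.0000 - (2)·0.0000) / (6.6) = -1.0606

-1.2500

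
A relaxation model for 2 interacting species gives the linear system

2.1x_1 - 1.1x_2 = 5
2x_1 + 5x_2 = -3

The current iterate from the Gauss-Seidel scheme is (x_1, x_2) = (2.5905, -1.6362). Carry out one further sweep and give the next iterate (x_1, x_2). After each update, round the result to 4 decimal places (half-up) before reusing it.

(1.5239, -1.2096)

One sweep:
  x_1 = (5 - (-1.1)·-1.6362) / (2.1) = 1.5239
  x_2 = (-3 - (2)·1.5239) / (5) = -1.2096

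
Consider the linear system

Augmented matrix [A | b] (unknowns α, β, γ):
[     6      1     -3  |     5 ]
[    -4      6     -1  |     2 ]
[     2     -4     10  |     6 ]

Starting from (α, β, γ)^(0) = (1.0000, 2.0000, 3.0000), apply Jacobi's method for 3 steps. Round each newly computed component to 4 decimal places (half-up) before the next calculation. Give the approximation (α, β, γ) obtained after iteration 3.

Iteration 1:
  α = (5 - (1)·2.0000 - (-3)·3.0000) / (6) = 2.0000
  β = (2 - (-4)·1.0000 - (-1)·3.0000) / (6) = 1.5000
  γ = (6 - (2)·1.0000 - (-4)·2.0000) / (10) = 1.2000
Iteration 2:
  α = (5 - (1)·1.5000 - (-3)·1.2000) / (6) = 1.1833
  β = (2 - (-4)·2.0000 - (-1)·1.2000) / (6) = 1.8667
  γ = (6 - (2)·2.0000 - (-4)·1.5000) / (10) = 0.8000
Iteration 3:
  α = (5 - (1)·1.8667 - (-3)·0.8000) / (6) = 0.9222
  β = (2 - (-4)·1.1833 - (-1)·0.8000) / (6) = 1.2555
  γ = (6 - (2)·1.1833 - (-4)·1.8667) / (10) = 1.1100

(0.9222, 1.2555, 1.1100)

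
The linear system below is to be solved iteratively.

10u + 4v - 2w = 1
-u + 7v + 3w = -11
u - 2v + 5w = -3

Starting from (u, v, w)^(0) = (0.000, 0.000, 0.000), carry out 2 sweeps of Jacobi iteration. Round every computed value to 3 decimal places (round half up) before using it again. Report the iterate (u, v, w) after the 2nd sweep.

Iteration 1:
  u = (1 - (4)·0.000 - (-2)·0.000) / (10) = 0.100
  v = (-11 - (-1)·0.000 - (3)·0.000) / (7) = -1.571
  w = (-3 - (1)·0.000 - (-2)·0.000) / (5) = -0.600
Iteration 2:
  u = (1 - (4)·-1.571 - (-2)·-0.600) / (10) = 0.608
  v = (-11 - (-1)·0.100 - (3)·-0.600) / (7) = -1.300
  w = (-3 - (1)·0.100 - (-2)·-1.571) / (5) = -1.248

(0.608, -1.300, -1.248)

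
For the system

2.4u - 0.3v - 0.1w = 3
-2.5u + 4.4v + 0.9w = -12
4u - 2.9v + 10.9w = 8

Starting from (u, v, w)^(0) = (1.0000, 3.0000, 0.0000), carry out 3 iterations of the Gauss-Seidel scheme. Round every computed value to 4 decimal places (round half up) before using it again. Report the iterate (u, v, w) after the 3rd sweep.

(0.9816, -2.1305, -0.1931)

Iteration 1:
  u = (3 - (-0.3)·3.0000 - (-0.1)·0.0000) / (2.4) = 1.6250
  v = (-12 - (-2.5)·1.6250 - (0.9)·0.0000) / (4.4) = -1.8040
  w = (8 - (4)·1.6250 - (-2.9)·-1.8040) / (10.9) = -0.3423
Iteration 2:
  u = (3 - (-0.3)·-1.8040 - (-0.1)·-0.3423) / (2.4) = 1.0102
  v = (-12 - (-2.5)·1.0102 - (0.9)·-0.3423) / (4.4) = -2.0833
  w = (8 - (4)·1.0102 - (-2.9)·-2.0833) / (10.9) = -0.1910
Iteration 3:
  u = (3 - (-0.3)·-2.0833 - (-0.1)·-0.1910) / (2.4) = 0.9816
  v = (-12 - (-2.5)·0.9816 - (0.9)·-0.1910) / (4.4) = -2.1305
  w = (8 - (4)·0.9816 - (-2.9)·-2.1305) / (10.9) = -0.1931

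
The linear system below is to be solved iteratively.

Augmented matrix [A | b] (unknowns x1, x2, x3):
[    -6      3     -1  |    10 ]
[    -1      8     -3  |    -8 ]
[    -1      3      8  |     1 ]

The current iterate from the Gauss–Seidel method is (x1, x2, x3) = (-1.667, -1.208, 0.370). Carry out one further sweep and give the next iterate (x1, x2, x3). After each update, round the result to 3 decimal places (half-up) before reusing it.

(-2.332, -1.153, 0.266)

One sweep:
  x1 = (10 - (3)·-1.208 - (-1)·0.370) / (-6) = -2.332
  x2 = (-8 - (-1)·-2.332 - (-3)·0.370) / (8) = -1.153
  x3 = (1 - (-1)·-2.332 - (3)·-1.153) / (8) = 0.266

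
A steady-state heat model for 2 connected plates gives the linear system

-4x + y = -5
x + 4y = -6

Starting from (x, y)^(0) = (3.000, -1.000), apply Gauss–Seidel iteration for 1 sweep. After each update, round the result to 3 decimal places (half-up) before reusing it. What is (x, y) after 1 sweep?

(1.000, -1.750)

Iteration 1:
  x = (-5 - (1)·-1.000) / (-4) = 1.000
  y = (-6 - (1)·1.000) / (4) = -1.750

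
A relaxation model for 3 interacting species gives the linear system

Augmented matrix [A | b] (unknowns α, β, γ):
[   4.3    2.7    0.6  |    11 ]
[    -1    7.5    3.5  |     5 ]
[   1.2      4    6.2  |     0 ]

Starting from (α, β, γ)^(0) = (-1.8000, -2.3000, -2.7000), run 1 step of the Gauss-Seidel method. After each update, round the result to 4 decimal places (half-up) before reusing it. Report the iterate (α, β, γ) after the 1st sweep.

Iteration 1:
  α = (11 - (2.7)·-2.3000 - (0.6)·-2.7000) / (4.3) = 4.3791
  β = (5 - (-1)·4.3791 - (3.5)·-2.7000) / (7.5) = 2.5105
  γ = (0 - (1.2)·4.3791 - (4)·2.5105) / (6.2) = -2.4672

(4.3791, 2.5105, -2.4672)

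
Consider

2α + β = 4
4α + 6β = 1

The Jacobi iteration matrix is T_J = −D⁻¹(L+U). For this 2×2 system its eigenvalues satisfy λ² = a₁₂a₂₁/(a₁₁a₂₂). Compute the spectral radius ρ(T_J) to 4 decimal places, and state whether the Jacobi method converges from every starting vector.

a₁₂a₂₁/(a₁₁a₂₂) = (1)·(4) / ((2)·(6)) = 0.333333
ρ = √|0.333333| = √0.333333 = 0.5774
ρ < 1, so Jacobi converges

0.5774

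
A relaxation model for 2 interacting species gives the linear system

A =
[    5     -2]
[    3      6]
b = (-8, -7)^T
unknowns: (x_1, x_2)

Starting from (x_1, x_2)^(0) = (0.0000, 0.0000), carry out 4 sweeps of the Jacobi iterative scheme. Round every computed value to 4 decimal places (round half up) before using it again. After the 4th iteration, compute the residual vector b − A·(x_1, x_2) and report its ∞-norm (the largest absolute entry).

0.3201

Iteration 1:
  x_1 = (-8 - (-2)·0.0000) / (5) = -1.6000
  x_2 = (-7 - (3)·0.0000) / (6) = -1.1667
Iteration 2:
  x_1 = (-8 - (-2)·-1.1667) / (5) = -2.0667
  x_2 = (-7 - (3)·-1.6000) / (6) = -0.3667
Iteration 3:
  x_1 = (-8 - (-2)·-0.3667) / (5) = -1.7467
  x_2 = (-7 - (3)·-2.0667) / (6) = -0.1333
Iteration 4:
  x_1 = (-8 - (-2)·-0.1333) / (5) = -1.6533
  x_2 = (-7 - (3)·-1.7467) / (6) = -0.2933
Residual b − A·x = (-0.3201, -0.2803); ∞-norm = 0.3201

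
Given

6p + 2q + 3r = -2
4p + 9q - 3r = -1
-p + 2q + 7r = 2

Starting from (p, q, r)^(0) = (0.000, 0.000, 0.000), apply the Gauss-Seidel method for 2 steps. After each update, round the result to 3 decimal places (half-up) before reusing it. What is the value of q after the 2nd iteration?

0.169

Iteration 1:
  p = (-2 - (2)·0.000 - (3)·0.000) / (6) = -0.333
  q = (-1 - (4)·-0.333 - (-3)·0.000) / (9) = 0.037
  r = (2 - (-1)·-0.333 - (2)·0.037) / (7) = 0.228
Iteration 2:
  p = (-2 - (2)·0.037 - (3)·0.228) / (6) = -0.460
  q = (-1 - (4)·-0.460 - (-3)·0.228) / (9) = 0.169
  r = (2 - (-1)·-0.460 - (2)·0.169) / (7) = 0.172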